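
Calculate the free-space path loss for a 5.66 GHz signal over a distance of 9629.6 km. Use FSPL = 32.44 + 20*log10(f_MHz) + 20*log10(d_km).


f = 5.66 GHz = 5660.0000 MHz
d = 9629.6 km
FSPL = 32.44 + 20*log10(5660.0000) + 20*log10(9629.6)
FSPL = 32.44 + 75.0563 + 79.6722
FSPL = 187.1685 dB

187.1685 dB


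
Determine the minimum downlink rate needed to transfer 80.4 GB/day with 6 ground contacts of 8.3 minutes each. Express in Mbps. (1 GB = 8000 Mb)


total contact time = 6 * 8.3 * 60 = 2988.0000 s
data = 80.4 GB = 643200.0000 Mb
rate = 643200.0000 / 2988.0000 = 215.2610 Mbps

215.2610 Mbps


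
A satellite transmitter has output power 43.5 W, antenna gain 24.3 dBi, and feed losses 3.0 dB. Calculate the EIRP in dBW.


Pt = 43.5 W = 16.3849 dBW
EIRP = Pt_dBW + Gt - losses = 16.3849 + 24.3 - 3.0 = 37.6849 dBW

37.6849 dBW


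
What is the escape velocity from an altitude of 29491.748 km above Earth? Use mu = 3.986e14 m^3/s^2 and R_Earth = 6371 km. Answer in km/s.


r = 6371.0 + 29491.748 = 35862.7480 km = 3.5862748e+07 m
v_esc = sqrt(2*mu/r) = sqrt(2*3.986e14 / 3.5862748e+07)
v_esc = 4714.7847 m/s = 4.7148 km/s

4.7148 km/s


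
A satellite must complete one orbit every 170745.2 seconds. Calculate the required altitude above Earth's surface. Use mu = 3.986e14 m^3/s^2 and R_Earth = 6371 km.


T = 170745.2 s
r = (mu*T^2/(4*pi^2))^(1/3) = (3.986e14 * 170745.2^2 / (4*pi^2))^(1/3)
r = 6.6520911e+07 m = 66520.9110 km
alt = r - R_E = 66520.9110 - 6371 = 60149.9110 km

60149.9110 km


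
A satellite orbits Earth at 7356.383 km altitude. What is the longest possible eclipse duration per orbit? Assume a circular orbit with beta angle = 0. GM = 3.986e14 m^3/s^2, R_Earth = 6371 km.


r = 13727.3830 km
T = 266.7728 min
Eclipse fraction = arcsin(R_E/r)/pi = arcsin(6371.0000/13727.3830)/pi
= arcsin(0.4641089)/pi = 0.1536254
Eclipse duration = 0.1536254 * 266.7728 = 40.9831 min

40.9831 minutes


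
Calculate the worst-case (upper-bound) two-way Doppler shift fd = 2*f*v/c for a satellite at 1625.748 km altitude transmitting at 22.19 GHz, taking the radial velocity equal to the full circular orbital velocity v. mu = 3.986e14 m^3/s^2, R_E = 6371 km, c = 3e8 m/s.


r = 7.996748e+06 m
v = sqrt(mu/r) = 7060.1177 m/s (worst-case radial velocity)
f = 22.19 GHz = 2.219e+10 Hz
fd = 2*f*v/c = 2*2.219e+10*7060.1177/3.0e+08
fd = 1.0444267e+06 Hz

1.0444e+06 Hz


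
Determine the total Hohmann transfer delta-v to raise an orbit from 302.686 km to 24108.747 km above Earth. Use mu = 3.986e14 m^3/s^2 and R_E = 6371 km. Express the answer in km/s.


r1 = 6673.6860 km = 6.673686e+06 m
r2 = 30479.7470 km = 3.0479747e+07 m
dv1 = sqrt(mu/r1)*(sqrt(2*r2/(r1+r2)) - 1) = 2171.0246 m/s
dv2 = sqrt(mu/r2)*(1 - sqrt(2*r1/(r1+r2))) = 1448.7763 m/s
total dv = |dv1| + |dv2| = 2171.0246 + 1448.7763 = 3619.8010 m/s = 3.6198 km/s

3.6198 km/s


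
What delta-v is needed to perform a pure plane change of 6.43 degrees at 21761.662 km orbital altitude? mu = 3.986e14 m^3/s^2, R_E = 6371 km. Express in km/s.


r = 28132.6620 km = 2.8132662e+07 m
V = sqrt(mu/r) = 3764.1180 m/s
di = 6.43 deg = 0.1122247 rad
dV = 2*V*sin(di/2) = 2*3764.1180*sin(0.05611234)
dV = 422.2053 m/s = 0.4222053 km/s

0.4222 km/s


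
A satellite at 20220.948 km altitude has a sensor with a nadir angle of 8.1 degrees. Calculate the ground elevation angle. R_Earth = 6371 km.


r = R_E + alt = 26591.9480 km
Law of sines in the satellite / Earth-center / ground-point triangle:
  sin(nadir)/R_E = sin(90 + el)/r  =>  cos(el) = (r/R_E)*sin(nadir)
cos(el) = (26591.9480 / 6371.0000) * sin(8.1 deg) = 0.5881083
el = arccos(0.5881083) = 53.9771 deg
(Earth-central angle = 90 - nadir - el = 27.9229 deg)

53.9771 degrees


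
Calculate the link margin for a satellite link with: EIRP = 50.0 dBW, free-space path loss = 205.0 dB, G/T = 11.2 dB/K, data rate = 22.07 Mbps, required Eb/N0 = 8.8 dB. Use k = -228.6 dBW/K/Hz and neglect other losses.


C/N0 = EIRP - FSPL + G/T - k = 50.0 - 205.0 + 11.2 - (-228.6)
C/N0 = 84.8000 dB-Hz
R_b = 22.07 Mbps = 2.207e+07 bps -> 10*log10(R_b) = 73.4380 dB-Hz
Eb/N0 = C/N0 - 10*log10(R_b) = 84.8000 - 73.4380 = 11.3620 dB
Margin = Eb/N0 - Eb/N0_req = 11.3620 - 8.8 = 2.5620 dB (link closes)

2.5620 dB


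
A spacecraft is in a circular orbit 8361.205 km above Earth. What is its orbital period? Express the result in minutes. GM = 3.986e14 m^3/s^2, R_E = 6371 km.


r = 14732.2050 km = 1.4732205e+07 m
T = 2*pi*sqrt(r^3/mu) = 2*pi*sqrt(3.1974463e+21 / 3.986e14)
T = 17795.6089 s = 296.5935 min

296.5935 minutes


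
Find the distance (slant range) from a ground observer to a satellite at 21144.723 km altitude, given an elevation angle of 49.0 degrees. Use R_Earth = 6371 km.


h = 21144.723 km, el = 49.0 deg
d = -R_E*sin(el) + sqrt((R_E*sin(el))^2 + 2*R_E*h + h^2)
d = -6371.0000*sin(0.8552113) + sqrt((6371.0000*0.7547096)^2 + 2*6371.0000*21144.723 + 21144.723^2)
d = 22388.1547 km

22388.1547 km


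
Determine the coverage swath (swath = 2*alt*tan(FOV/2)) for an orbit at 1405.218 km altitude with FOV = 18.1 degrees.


FOV = 18.1 deg = 0.3159046 rad
swath = 2 * alt * tan(FOV/2) = 2 * 1405.218 * tan(0.1579523)
swath = 2 * 1405.218 * 0.1592791
swath = 447.6438 km

447.6438 km


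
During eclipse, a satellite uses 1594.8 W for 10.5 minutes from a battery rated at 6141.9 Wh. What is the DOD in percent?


E_used = P * t / 60 = 1594.8 * 10.5 / 60 = 279.0900 Wh
DOD = E_used / E_total * 100 = 279.0900 / 6141.9 * 100
DOD = 4.5440 %

4.5440 %


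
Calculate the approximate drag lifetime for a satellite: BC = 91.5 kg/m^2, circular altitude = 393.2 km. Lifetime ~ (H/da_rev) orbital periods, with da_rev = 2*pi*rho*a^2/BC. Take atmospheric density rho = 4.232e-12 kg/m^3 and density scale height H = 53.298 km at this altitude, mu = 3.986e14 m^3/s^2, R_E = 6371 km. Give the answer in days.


a = R_E + alt = 6764.2000 km = 6.7642e+06 m
da_rev = 2*pi*rho*a^2/BC = 2*pi*4.232e-12*(6.7642e+06)^2/91.5 = 13.296499 m per revolution
N = H/da_rev = 53298.0000 m / 13.296499 m = 4008.4235 revolutions
P = 2*pi*sqrt(a^3/mu) = 5536.5074 s
lifetime = N*P = 4008.4235 * 5536.5074 = 2.2192666e+07 s = 256.8596 days

256.8596 days


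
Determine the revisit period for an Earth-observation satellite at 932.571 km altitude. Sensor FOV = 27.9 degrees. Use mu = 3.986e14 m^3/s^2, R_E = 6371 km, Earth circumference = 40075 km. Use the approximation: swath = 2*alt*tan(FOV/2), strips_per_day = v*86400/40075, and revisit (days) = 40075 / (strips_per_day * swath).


swath = 2*932.571*tan(0.2434734) = 463.3037 km
v = sqrt(mu/r) = 7387.5600 m/s = 7.3876 km/s
strips/day = v*86400/40075 = 7.3876*86400/40075 = 15.9273
coverage/day = strips * swath = 15.9273 * 463.3037 = 7379.1609 km
revisit = 40075 / 7379.1609 = 5.4308 days

5.4308 days


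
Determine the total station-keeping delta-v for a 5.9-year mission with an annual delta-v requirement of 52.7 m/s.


dV = rate * years = 52.7 * 5.9
dV = 310.9300 m/s

310.9300 m/s


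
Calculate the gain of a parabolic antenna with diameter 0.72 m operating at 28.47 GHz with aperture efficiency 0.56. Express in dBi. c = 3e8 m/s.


lambda = c/f = 3e8 / 2.847e+10 = 0.01053741 m
G = eta*(pi*D/lambda)^2 = 0.56*(pi*0.72/0.01053741)^2
G = 25803.8905 (linear)
G = 10*log10(25803.8905) = 44.1169 dBi

44.1169 dBi


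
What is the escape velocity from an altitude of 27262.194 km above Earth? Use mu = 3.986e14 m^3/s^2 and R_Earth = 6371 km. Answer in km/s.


r = 6371.0 + 27262.194 = 33633.1940 km = 3.3633194e+07 m
v_esc = sqrt(2*mu/r) = sqrt(2*3.986e14 / 3.3633194e+07)
v_esc = 4868.5495 m/s = 4.8685 km/s

4.8685 km/s


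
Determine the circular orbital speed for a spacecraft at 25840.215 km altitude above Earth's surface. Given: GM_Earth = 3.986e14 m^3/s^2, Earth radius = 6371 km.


r = R_E + alt = 6371.0 + 25840.215 = 32211.2150 km = 3.2211215e+07 m
v = sqrt(mu/r) = sqrt(3.986e14 / 3.2211215e+07) = 3517.7510 m/s = 3.5178 km/s

3.5178 km/s


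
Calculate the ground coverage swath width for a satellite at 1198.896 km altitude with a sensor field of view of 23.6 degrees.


FOV = 23.6 deg = 0.4118977 rad
swath = 2 * alt * tan(FOV/2) = 2 * 1198.896 * tan(0.2059489)
swath = 2 * 1198.896 * 0.2089109
swath = 500.9248 km

500.9248 km


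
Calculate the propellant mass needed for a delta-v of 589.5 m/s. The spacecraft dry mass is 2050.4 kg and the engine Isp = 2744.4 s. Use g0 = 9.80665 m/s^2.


ve = Isp * g0 = 2744.4 * 9.80665 = 26913.370260 m/s
mass ratio = exp(dv/ve) = exp(589.5/26913.370260) = 1.02214526
m_prop = m_dry * (mr - 1) = 2050.4 * (1.02214526 - 1)
m_prop = 45.4066 kg

45.4066 kg


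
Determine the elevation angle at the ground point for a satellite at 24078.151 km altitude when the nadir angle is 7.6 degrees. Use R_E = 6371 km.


r = R_E + alt = 30449.1510 km
Law of sines in the satellite / Earth-center / ground-point triangle:
  sin(nadir)/R_E = sin(90 + el)/r  =>  cos(el) = (r/R_E)*sin(nadir)
cos(el) = (30449.1510 / 6371.0000) * sin(7.6 deg) = 0.6320978
el = arccos(0.6320978) = 50.7949 deg
(Earth-central angle = 90 - nadir - el = 31.6051 deg)

50.7949 degrees


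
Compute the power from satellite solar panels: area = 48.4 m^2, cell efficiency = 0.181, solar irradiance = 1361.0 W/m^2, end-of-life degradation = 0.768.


P = area * eta * S * degradation
P = 48.4 * 0.181 * 1361.0 * 0.768
P = 9156.7906 W

9156.7906 W


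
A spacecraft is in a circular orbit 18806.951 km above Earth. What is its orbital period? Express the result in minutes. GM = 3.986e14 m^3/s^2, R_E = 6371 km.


r = 25177.9510 km = 2.5177951e+07 m
T = 2*pi*sqrt(r^3/mu) = 2*pi*sqrt(1.5961039e+22 / 3.986e14)
T = 39759.5808 s = 662.6597 min

662.6597 minutes


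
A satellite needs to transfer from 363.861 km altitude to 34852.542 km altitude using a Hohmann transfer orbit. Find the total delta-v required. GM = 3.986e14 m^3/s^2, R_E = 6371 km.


r1 = 6734.8610 km = 6.734861e+06 m
r2 = 41223.5420 km = 4.1223542e+07 m
dv1 = sqrt(mu/r1)*(sqrt(2*r2/(r1+r2)) - 1) = 2393.7920 m/s
dv2 = sqrt(mu/r2)*(1 - sqrt(2*r1/(r1+r2))) = 1461.5930 m/s
total dv = |dv1| + |dv2| = 2393.7920 + 1461.5930 = 3855.3850 m/s = 3.8554 km/s

3.8554 km/s


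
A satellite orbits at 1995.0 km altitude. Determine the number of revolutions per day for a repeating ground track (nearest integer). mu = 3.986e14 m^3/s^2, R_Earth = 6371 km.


r = 8.366e+06 m
T = 2*pi*sqrt(r^3/mu) = 7615.3174 s = 126.9220 min
revs/day = 1440 / 126.9220 = 11.3456
Rounded: 11 revolutions per day

11 revolutions per day


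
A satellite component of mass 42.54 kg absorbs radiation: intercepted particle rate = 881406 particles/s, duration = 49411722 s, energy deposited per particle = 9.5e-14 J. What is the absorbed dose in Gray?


Total energy deposited = rate * time * E_per
  = 881406 * 49411722 * 9.5e-14 = 4.1374 J
Dose = E_total / mass = 4.1374 / 42.54
Dose = 0.09725952 Gy

0.0973 Gy


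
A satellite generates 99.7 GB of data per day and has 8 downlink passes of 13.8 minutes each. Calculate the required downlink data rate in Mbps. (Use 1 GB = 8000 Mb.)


total contact time = 8 * 13.8 * 60 = 6624.0000 s
data = 99.7 GB = 797600.0000 Mb
rate = 797600.0000 / 6624.0000 = 120.4106 Mbps

120.4106 Mbps


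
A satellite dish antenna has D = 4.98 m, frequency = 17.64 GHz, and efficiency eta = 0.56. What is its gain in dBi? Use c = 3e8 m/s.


lambda = c/f = 3e8 / 1.764e+10 = 0.0170068 m
G = eta*(pi*D/lambda)^2 = 0.56*(pi*4.98/0.0170068)^2
G = 473915.7150 (linear)
G = 10*log10(473915.7150) = 56.7570 dBi

56.7570 dBi


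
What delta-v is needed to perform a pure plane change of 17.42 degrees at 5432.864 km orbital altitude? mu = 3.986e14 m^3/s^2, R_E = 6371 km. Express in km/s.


r = 11803.8640 km = 1.1803864e+07 m
V = sqrt(mu/r) = 5811.0759 m/s
di = 17.42 deg = 0.3040364 rad
dV = 2*V*sin(di/2) = 2*5811.0759*sin(0.1520182)
dV = 1759.9813 m/s = 1.7600 km/s

1.7600 km/s


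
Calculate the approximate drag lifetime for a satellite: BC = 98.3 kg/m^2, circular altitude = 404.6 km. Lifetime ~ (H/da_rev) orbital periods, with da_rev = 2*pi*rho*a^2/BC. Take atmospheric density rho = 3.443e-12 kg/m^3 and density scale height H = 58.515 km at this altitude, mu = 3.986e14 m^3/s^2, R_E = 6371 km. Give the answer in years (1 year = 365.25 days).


a = R_E + alt = 6775.6000 km = 6.7756e+06 m
da_rev = 2*pi*rho*a^2/BC = 2*pi*3.443e-12*(6.7756e+06)^2/98.3 = 10.103199 m per revolution
N = H/da_rev = 58515.0000 m / 10.103199 m = 5791.7301 revolutions
P = 2*pi*sqrt(a^3/mu) = 5550.5096 s
lifetime = N*P = 5791.7301 * 5550.5096 = 3.2147054e+07 s = 372.0724 days
years = 372.0724 / 365.25 = 1.0187 years

1.0187 years


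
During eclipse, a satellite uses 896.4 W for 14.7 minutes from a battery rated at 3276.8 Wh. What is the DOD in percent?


E_used = P * t / 60 = 896.4 * 14.7 / 60 = 219.6180 Wh
DOD = E_used / E_total * 100 = 219.6180 / 3276.8 * 100
DOD = 6.7022 %

6.7022 %


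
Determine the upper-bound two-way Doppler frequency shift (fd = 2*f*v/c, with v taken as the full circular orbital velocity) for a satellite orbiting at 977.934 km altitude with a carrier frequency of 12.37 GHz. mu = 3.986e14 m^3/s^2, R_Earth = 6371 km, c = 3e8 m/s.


r = 7.348934e+06 m
v = sqrt(mu/r) = 7364.7240 m/s (worst-case radial velocity)
f = 12.37 GHz = 1.237e+10 Hz
fd = 2*f*v/c = 2*1.237e+10*7364.7240/3.0e+08
fd = 607344.2361 Hz

607344.2361 Hz


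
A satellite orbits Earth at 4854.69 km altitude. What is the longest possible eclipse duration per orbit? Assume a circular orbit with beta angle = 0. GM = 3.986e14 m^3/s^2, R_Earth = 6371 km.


r = 11225.6900 km
T = 197.2784 min
Eclipse fraction = arcsin(R_E/r)/pi = arcsin(6371.0000/11225.6900)/pi
= arcsin(0.5675375)/pi = 0.1921038
Eclipse duration = 0.1921038 * 197.2784 = 37.8979 min

37.8979 minutes


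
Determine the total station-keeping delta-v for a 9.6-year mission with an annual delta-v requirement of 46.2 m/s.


dV = rate * years = 46.2 * 9.6
dV = 443.5200 m/s

443.5200 m/s


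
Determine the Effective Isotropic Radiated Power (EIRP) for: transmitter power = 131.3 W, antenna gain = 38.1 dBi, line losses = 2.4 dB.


Pt = 131.3 W = 21.1826 dBW
EIRP = Pt_dBW + Gt - losses = 21.1826 + 38.1 - 2.4 = 56.8826 dBW

56.8826 dBW


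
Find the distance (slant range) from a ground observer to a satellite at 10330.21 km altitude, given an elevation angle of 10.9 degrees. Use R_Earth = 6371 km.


h = 10330.21 km, el = 10.9 deg
d = -R_E*sin(el) + sqrt((R_E*sin(el))^2 + 2*R_E*h + h^2)
d = -6371.0000*sin(0.1902409) + sqrt((6371.0000*0.1890954)^2 + 2*6371.0000*10330.21 + 10330.21^2)
d = 14280.4963 km

14280.4963 km


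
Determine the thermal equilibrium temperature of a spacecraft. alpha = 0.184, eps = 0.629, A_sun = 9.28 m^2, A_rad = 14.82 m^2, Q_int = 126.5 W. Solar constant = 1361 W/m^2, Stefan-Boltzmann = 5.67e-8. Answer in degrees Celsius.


Numerator = alpha*S*A_sun + Q_int = 0.184*1361*9.28 + 126.5 = 2450.4347 W
Denominator = eps*sigma*A_rad = 0.629*5.67e-8*14.82 = 5.2854493e-07 W/K^4
T^4 = 4.63619e+09 K^4
T = 260.9398 K = -12.2102 C

-12.2102 degrees Celsius


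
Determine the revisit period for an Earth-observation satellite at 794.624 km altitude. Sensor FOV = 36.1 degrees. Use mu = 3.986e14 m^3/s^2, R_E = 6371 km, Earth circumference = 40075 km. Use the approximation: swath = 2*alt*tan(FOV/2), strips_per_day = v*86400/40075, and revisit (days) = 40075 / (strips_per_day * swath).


swath = 2*794.624*tan(0.3150319) = 517.9117 km
v = sqrt(mu/r) = 7458.3308 m/s = 7.4583 km/s
strips/day = v*86400/40075 = 7.4583*86400/40075 = 16.0798
coverage/day = strips * swath = 16.0798 * 517.9117 = 8327.9399 km
revisit = 40075 / 8327.9399 = 4.8121 days

4.8121 days


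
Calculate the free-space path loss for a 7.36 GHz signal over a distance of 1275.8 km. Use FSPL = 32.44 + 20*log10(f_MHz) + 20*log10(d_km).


f = 7.36 GHz = 7360.0000 MHz
d = 1275.8 km
FSPL = 32.44 + 20*log10(7360.0000) + 20*log10(1275.8)
FSPL = 32.44 + 77.3376 + 62.1157
FSPL = 171.8932 dB

171.8932 dB


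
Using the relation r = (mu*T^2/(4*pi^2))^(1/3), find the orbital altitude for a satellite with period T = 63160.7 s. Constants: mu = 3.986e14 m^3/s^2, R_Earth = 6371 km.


T = 63160.7 s
r = (mu*T^2/(4*pi^2))^(1/3) = (3.986e14 * 63160.7^2 / (4*pi^2))^(1/3)
r = 3.4278658e+07 m = 34278.6578 km
alt = r - R_E = 34278.6578 - 6371 = 27907.6578 km

27907.6578 km


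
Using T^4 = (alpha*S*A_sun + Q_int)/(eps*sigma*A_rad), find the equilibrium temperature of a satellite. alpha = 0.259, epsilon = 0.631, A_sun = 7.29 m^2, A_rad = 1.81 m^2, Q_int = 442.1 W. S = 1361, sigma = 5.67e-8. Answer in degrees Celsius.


Numerator = alpha*S*A_sun + Q_int = 0.259*1361*7.29 + 442.1 = 3011.8177 W
Denominator = eps*sigma*A_rad = 0.631*5.67e-8*1.81 = 6.4757637e-08 W/K^4
T^4 = 4.6509074e+10 K^4
T = 464.3917 K = 191.2417 C

191.2417 degrees Celsius


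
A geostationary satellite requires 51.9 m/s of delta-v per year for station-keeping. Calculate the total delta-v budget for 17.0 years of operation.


dV = rate * years = 51.9 * 17.0
dV = 882.3000 m/s

882.3000 m/s


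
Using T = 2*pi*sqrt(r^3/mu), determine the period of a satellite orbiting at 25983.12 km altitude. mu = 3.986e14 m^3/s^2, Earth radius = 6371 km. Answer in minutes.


r = 32354.1200 km = 3.235412e+07 m
T = 2*pi*sqrt(r^3/mu) = 2*pi*sqrt(3.386794e+22 / 3.986e14)
T = 57916.9401 s = 965.2823 min

965.2823 minutes


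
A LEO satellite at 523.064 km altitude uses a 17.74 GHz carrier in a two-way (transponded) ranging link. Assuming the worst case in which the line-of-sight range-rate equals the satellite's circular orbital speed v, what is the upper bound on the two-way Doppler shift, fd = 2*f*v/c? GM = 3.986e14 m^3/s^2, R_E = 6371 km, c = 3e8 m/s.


r = 6.894064e+06 m
v = sqrt(mu/r) = 7603.8054 m/s (worst-case radial velocity)
f = 17.74 GHz = 1.774e+10 Hz
fd = 2*f*v/c = 2*1.774e+10*7603.8054/3.0e+08
fd = 899276.7147 Hz

899276.7147 Hz


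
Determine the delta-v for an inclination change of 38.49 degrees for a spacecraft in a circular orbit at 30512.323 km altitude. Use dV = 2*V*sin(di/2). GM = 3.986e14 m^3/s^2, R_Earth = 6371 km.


r = 36883.3230 km = 3.6883323e+07 m
V = sqrt(mu/r) = 3287.4081 m/s
di = 38.49 deg = 0.6717772 rad
dV = 2*V*sin(di/2) = 2*3287.4081*sin(0.3358886)
dV = 2167.1137 m/s = 2.1671 km/s

2.1671 km/s


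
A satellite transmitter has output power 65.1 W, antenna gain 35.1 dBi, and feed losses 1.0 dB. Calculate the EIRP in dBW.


Pt = 65.1 W = 18.1358 dBW
EIRP = Pt_dBW + Gt - losses = 18.1358 + 35.1 - 1.0 = 52.2358 dBW

52.2358 dBW


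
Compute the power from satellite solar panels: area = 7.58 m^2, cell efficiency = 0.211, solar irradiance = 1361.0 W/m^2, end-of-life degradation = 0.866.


P = area * eta * S * degradation
P = 7.58 * 0.211 * 1361.0 * 0.866
P = 1885.0709 W

1885.0709 W


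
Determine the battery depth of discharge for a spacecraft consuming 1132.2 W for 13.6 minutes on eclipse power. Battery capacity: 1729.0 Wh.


E_used = P * t / 60 = 1132.2 * 13.6 / 60 = 256.6320 Wh
DOD = E_used / E_total * 100 = 256.6320 / 1729.0 * 100
DOD = 14.8428 %

14.8428 %


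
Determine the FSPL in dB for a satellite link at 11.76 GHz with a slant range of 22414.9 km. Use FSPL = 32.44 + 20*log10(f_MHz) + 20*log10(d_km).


f = 11.76 GHz = 11760.0000 MHz
d = 22414.9 km
FSPL = 32.44 + 20*log10(11760.0000) + 20*log10(22414.9)
FSPL = 32.44 + 81.4081 + 87.0107
FSPL = 200.8589 dB

200.8589 dB


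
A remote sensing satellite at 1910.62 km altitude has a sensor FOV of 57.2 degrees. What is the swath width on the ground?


FOV = 57.2 deg = 0.9983283 rad
swath = 2 * alt * tan(FOV/2) = 2 * 1910.62 * tan(0.4991642)
swath = 2 * 1910.62 * 0.5452177
swath = 2083.4077 km

2083.4077 km


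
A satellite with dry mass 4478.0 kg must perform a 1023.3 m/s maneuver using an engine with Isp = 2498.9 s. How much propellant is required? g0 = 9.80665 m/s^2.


ve = Isp * g0 = 2498.9 * 9.80665 = 24505.837685 m/s
mass ratio = exp(dv/ve) = exp(1023.3/24505.837685) = 1.04264150
m_prop = m_dry * (mr - 1) = 4478.0 * (1.04264150 - 1)
m_prop = 190.9486 kg

190.9486 kg


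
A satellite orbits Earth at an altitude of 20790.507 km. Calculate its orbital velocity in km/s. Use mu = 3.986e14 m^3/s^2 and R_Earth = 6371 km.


r = R_E + alt = 6371.0 + 20790.507 = 27161.5070 km = 2.7161507e+07 m
v = sqrt(mu/r) = sqrt(3.986e14 / 2.7161507e+07) = 3830.8197 m/s = 3.8308 km/s

3.8308 km/s


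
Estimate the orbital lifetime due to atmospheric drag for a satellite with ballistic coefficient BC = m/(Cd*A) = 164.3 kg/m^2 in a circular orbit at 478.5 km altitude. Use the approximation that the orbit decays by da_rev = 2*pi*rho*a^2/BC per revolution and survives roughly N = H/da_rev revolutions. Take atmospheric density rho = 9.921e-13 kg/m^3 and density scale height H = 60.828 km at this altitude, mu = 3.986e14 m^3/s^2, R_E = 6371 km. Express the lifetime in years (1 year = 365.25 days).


a = R_E + alt = 6849.5000 km = 6.8495e+06 m
da_rev = 2*pi*rho*a^2/BC = 2*pi*9.921e-13*(6.8495e+06)^2/164.3 = 1.779982 m per revolution
N = H/da_rev = 60828.0000 m / 1.779982 m = 34173.3884 revolutions
P = 2*pi*sqrt(a^3/mu) = 5641.5641 s
lifetime = N*P = 34173.3884 * 5641.5641 = 1.9279136e+08 s = 2231.3815 days
years = 2231.3815 / 365.25 = 6.1092 years

6.1092 years


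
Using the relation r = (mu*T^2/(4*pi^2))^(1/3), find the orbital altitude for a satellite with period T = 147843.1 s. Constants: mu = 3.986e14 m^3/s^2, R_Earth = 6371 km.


T = 147843.1 s
r = (mu*T^2/(4*pi^2))^(1/3) = (3.986e14 * 147843.1^2 / (4*pi^2))^(1/3)
r = 6.0431016e+07 m = 60431.0156 km
alt = r - R_E = 60431.0156 - 6371 = 54060.0156 km

54060.0156 km


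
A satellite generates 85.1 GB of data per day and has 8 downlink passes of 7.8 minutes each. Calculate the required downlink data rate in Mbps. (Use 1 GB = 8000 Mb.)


total contact time = 8 * 7.8 * 60 = 3744.0000 s
data = 85.1 GB = 680800.0000 Mb
rate = 680800.0000 / 3744.0000 = 181.8376 Mbps

181.8376 Mbps


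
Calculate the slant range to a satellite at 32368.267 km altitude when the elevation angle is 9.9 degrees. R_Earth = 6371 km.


h = 32368.267 km, el = 9.9 deg
d = -R_E*sin(el) + sqrt((R_E*sin(el))^2 + 2*R_E*h + h^2)
d = -6371.0000*sin(0.1727876) + sqrt((6371.0000*0.1719291)^2 + 2*6371.0000*32368.267 + 32368.267^2)
d = 37132.1296 km

37132.1296 km


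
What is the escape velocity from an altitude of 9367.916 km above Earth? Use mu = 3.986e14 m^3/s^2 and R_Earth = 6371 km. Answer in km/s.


r = 6371.0 + 9367.916 = 15738.9160 km = 1.5738916e+07 m
v_esc = sqrt(2*mu/r) = sqrt(2*3.986e14 / 1.5738916e+07)
v_esc = 7116.9880 m/s = 7.1170 km/s

7.1170 km/s


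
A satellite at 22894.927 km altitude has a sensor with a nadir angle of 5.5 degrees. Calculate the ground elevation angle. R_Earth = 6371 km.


r = R_E + alt = 29265.9270 km
Law of sines in the satellite / Earth-center / ground-point triangle:
  sin(nadir)/R_E = sin(90 + el)/r  =>  cos(el) = (r/R_E)*sin(nadir)
cos(el) = (29265.9270 / 6371.0000) * sin(5.5 deg) = 0.4402786
el = arccos(0.4402786) = 63.8783 deg
(Earth-central angle = 90 - nadir - el = 20.6217 deg)

63.8783 degrees


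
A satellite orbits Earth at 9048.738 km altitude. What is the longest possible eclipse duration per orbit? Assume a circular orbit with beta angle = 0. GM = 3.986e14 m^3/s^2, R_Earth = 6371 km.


r = 15419.7380 km
T = 317.5963 min
Eclipse fraction = arcsin(R_E/r)/pi = arcsin(6371.0000/15419.7380)/pi
= arcsin(0.4131717)/pi = 0.1355791
Eclipse duration = 0.1355791 * 317.5963 = 43.0594 min

43.0594 minutes


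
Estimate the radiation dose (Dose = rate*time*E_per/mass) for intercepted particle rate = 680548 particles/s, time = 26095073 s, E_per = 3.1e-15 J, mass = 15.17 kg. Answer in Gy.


Total energy deposited = rate * time * E_per
  = 680548 * 26095073 * 3.1e-15 = 0.05505274 J
Dose = E_total / mass = 0.05505274 / 15.17
Dose = 0.003629054 Gy

0.0036 Gy


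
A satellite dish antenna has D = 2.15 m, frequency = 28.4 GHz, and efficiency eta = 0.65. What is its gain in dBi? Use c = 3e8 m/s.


lambda = c/f = 3e8 / 2.84e+10 = 0.01056338 m
G = eta*(pi*D/lambda)^2 = 0.65*(pi*2.15/0.01056338)^2
G = 265756.6817 (linear)
G = 10*log10(265756.6817) = 54.2448 dBi

54.2448 dBi


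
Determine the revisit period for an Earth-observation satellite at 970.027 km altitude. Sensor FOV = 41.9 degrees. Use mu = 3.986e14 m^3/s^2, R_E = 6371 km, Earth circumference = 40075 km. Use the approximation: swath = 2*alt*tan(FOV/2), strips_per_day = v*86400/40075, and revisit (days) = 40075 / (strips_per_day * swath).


swath = 2*970.027*tan(0.3656465) = 742.7751 km
v = sqrt(mu/r) = 7368.6892 m/s = 7.3687 km/s
strips/day = v*86400/40075 = 7.3687*86400/40075 = 15.8866
coverage/day = strips * swath = 15.8866 * 742.7751 = 11800.1573 km
revisit = 40075 / 11800.1573 = 3.3961 days

3.3961 days


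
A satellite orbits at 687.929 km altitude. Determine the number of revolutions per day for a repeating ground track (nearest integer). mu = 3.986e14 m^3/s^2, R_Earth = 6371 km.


r = 7.058929e+06 m
T = 2*pi*sqrt(r^3/mu) = 5902.2750 s = 98.3713 min
revs/day = 1440 / 98.3713 = 14.6384
Rounded: 15 revolutions per day

15 revolutions per day


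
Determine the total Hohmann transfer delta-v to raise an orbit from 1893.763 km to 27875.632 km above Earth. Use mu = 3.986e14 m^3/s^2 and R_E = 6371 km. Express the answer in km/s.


r1 = 8264.7630 km = 8.264763e+06 m
r2 = 34246.6320 km = 3.4246632e+07 m
dv1 = sqrt(mu/r1)*(sqrt(2*r2/(r1+r2)) - 1) = 1870.3491 m/s
dv2 = sqrt(mu/r2)*(1 - sqrt(2*r1/(r1+r2))) = 1284.2710 m/s
total dv = |dv1| + |dv2| = 1870.3491 + 1284.2710 = 3154.6201 m/s = 3.1546 km/s

3.1546 km/s


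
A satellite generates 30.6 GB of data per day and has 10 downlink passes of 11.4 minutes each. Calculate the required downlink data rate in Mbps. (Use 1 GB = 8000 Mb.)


total contact time = 10 * 11.4 * 60 = 6840.0000 s
data = 30.6 GB = 244800.0000 Mb
rate = 244800.0000 / 6840.0000 = 35.7895 Mbps

35.7895 Mbps


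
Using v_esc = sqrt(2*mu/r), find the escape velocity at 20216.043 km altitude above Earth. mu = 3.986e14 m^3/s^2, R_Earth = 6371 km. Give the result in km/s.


r = 6371.0 + 20216.043 = 26587.0430 km = 2.6587043e+07 m
v_esc = sqrt(2*mu/r) = sqrt(2*3.986e14 / 2.6587043e+07)
v_esc = 5475.8132 m/s = 5.4758 km/s

5.4758 km/s


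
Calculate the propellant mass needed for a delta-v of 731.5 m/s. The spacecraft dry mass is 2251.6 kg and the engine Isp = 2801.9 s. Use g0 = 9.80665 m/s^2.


ve = Isp * g0 = 2801.9 * 9.80665 = 27477.252635 m/s
mass ratio = exp(dv/ve) = exp(731.5/27477.252635) = 1.02697955
m_prop = m_dry * (mr - 1) = 2251.6 * (1.02697955 - 1)
m_prop = 60.7472 kg

60.7472 kg


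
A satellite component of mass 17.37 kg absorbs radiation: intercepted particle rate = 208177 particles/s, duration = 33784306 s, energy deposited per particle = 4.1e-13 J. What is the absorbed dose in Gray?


Total energy deposited = rate * time * E_per
  = 208177 * 33784306 * 4.1e-13 = 2.8836 J
Dose = E_total / mass = 2.8836 / 17.37
Dose = 0.1660091 Gy

0.1660 Gy


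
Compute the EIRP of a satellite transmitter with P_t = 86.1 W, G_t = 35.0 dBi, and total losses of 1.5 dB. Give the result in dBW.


Pt = 86.1 W = 19.3500 dBW
EIRP = Pt_dBW + Gt - losses = 19.3500 + 35.0 - 1.5 = 52.8500 dBW

52.8500 dBW


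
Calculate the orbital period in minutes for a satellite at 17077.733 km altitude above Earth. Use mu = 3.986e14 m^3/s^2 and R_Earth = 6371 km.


r = 23448.7330 km = 2.3448733e+07 m
T = 2*pi*sqrt(r^3/mu) = 2*pi*sqrt(1.2893124e+22 / 3.986e14)
T = 35734.7126 s = 595.5785 min

595.5785 minutes


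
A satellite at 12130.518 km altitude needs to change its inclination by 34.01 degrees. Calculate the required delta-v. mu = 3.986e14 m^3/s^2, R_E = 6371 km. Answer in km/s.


r = 18501.5180 km = 1.8501518e+07 m
V = sqrt(mu/r) = 4641.5707 m/s
di = 34.01 deg = 0.5935865 rad
dV = 2*V*sin(di/2) = 2*4641.5707*sin(0.2967932)
dV = 2714.9025 m/s = 2.7149 km/s

2.7149 km/s


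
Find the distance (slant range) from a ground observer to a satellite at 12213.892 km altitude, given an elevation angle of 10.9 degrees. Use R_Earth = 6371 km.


h = 12213.892 km, el = 10.9 deg
d = -R_E*sin(el) + sqrt((R_E*sin(el))^2 + 2*R_E*h + h^2)
d = -6371.0000*sin(0.1902409) + sqrt((6371.0000*0.1890954)^2 + 2*6371.0000*12213.892 + 12213.892^2)
d = 16295.5568 km

16295.5568 km


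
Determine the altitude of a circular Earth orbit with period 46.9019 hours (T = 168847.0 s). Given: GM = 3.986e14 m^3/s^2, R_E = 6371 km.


T = 168847.0 s
r = (mu*T^2/(4*pi^2))^(1/3) = (3.986e14 * 168847.0^2 / (4*pi^2))^(1/3)
r = 6.6026978e+07 m = 66026.9777 km
alt = r - R_E = 66026.9777 - 6371 = 59655.9777 km

59655.9777 km


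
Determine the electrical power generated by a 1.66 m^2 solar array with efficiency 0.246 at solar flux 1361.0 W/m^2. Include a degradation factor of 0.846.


P = area * eta * S * degradation
P = 1.66 * 0.246 * 1361.0 * 0.846
P = 470.1882 W

470.1882 W


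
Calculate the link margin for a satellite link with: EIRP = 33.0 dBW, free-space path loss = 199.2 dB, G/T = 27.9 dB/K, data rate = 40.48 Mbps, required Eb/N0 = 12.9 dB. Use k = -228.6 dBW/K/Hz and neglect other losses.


C/N0 = EIRP - FSPL + G/T - k = 33.0 - 199.2 + 27.9 - (-228.6)
C/N0 = 90.3000 dB-Hz
R_b = 40.48 Mbps = 4.048e+07 bps -> 10*log10(R_b) = 76.0724 dB-Hz
Eb/N0 = C/N0 - 10*log10(R_b) = 90.3000 - 76.0724 = 14.2276 dB
Margin = Eb/N0 - Eb/N0_req = 14.2276 - 12.9 = 1.3276 dB (link closes)

1.3276 dB


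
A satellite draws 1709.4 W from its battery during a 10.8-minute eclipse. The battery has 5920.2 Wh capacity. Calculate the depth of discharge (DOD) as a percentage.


E_used = P * t / 60 = 1709.4 * 10.8 / 60 = 307.6920 Wh
DOD = E_used / E_total * 100 = 307.6920 / 5920.2 * 100
DOD = 5.1973 %

5.1973 %


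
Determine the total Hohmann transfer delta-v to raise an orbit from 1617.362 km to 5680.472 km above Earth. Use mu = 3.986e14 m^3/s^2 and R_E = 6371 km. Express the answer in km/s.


r1 = 7988.3620 km = 7.988362e+06 m
r2 = 12051.4720 km = 1.2051472e+07 m
dv1 = sqrt(mu/r1)*(sqrt(2*r2/(r1+r2)) - 1) = 683.0742 m/s
dv2 = sqrt(mu/r2)*(1 - sqrt(2*r1/(r1+r2))) = 616.0107 m/s
total dv = |dv1| + |dv2| = 683.0742 + 616.0107 = 1299.0848 m/s = 1.2991 km/s

1.2991 km/s


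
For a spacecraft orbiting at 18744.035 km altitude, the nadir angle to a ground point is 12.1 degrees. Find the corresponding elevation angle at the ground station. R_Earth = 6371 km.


r = R_E + alt = 25115.0350 km
Law of sines in the satellite / Earth-center / ground-point triangle:
  sin(nadir)/R_E = sin(90 + el)/r  =>  cos(el) = (r/R_E)*sin(nadir)
cos(el) = (25115.0350 / 6371.0000) * sin(12.1 deg) = 0.8263346
el = arccos(0.8263346) = 34.2760 deg
(Earth-central angle = 90 - nadir - el = 43.6240 deg)

34.2760 degrees


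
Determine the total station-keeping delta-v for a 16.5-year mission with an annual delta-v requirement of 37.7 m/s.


dV = rate * years = 37.7 * 16.5
dV = 622.0500 m/s

622.0500 m/s


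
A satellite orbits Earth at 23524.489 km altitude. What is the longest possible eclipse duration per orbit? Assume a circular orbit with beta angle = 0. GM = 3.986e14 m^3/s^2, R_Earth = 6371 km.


r = 29895.4890 km
T = 857.3704 min
Eclipse fraction = arcsin(R_E/r)/pi = arcsin(6371.0000/29895.4890)/pi
= arcsin(0.2131091)/pi = 0.06835897
Eclipse duration = 0.06835897 * 857.3704 = 58.6090 min

58.6090 minutes


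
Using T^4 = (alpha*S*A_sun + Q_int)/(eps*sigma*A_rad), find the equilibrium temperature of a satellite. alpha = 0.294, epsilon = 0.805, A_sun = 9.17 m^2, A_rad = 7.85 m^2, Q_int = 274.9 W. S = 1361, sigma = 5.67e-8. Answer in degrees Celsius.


Numerator = alpha*S*A_sun + Q_int = 0.294*1361*9.17 + 274.9 = 3944.1288 W
Denominator = eps*sigma*A_rad = 0.805*5.67e-8*7.85 = 3.5830147e-07 W/K^4
T^4 = 1.100785e+10 K^4
T = 323.9109 K = 50.7609 C

50.7609 degrees Celsius


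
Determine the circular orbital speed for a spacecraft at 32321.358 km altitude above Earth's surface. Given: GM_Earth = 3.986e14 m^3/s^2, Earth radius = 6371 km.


r = R_E + alt = 6371.0 + 32321.358 = 38692.3580 km = 3.8692358e+07 m
v = sqrt(mu/r) = sqrt(3.986e14 / 3.8692358e+07) = 3209.6380 m/s = 3.2096 km/s

3.2096 km/s


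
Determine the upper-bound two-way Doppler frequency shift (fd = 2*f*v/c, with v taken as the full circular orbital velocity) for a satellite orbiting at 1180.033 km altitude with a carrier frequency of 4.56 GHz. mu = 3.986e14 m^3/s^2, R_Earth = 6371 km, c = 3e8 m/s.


r = 7.551033e+06 m
v = sqrt(mu/r) = 7265.4993 m/s (worst-case radial velocity)
f = 4.56 GHz = 4.56e+09 Hz
fd = 2*f*v/c = 2*4.56e+09*7265.4993/3.0e+08
fd = 220871.1776 Hz

220871.1776 Hz


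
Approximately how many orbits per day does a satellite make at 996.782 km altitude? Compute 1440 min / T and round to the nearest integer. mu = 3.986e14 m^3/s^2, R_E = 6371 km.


r = 7.367782e+06 m
T = 2*pi*sqrt(r^3/mu) = 6293.8498 s = 104.8975 min
revs/day = 1440 / 104.8975 = 13.7277
Rounded: 14 revolutions per day

14 revolutions per day


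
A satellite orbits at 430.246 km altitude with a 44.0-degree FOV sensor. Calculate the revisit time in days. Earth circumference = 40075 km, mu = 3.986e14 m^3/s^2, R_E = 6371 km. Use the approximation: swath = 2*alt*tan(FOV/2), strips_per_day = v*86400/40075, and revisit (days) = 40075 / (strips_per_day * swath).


swath = 2*430.246*tan(0.3839724) = 347.6613 km
v = sqrt(mu/r) = 7655.5149 m/s = 7.6555 km/s
strips/day = v*86400/40075 = 7.6555*86400/40075 = 16.5050
coverage/day = strips * swath = 16.5050 * 347.6613 = 5738.1383 km
revisit = 40075 / 5738.1383 = 6.9840 days

6.9840 days


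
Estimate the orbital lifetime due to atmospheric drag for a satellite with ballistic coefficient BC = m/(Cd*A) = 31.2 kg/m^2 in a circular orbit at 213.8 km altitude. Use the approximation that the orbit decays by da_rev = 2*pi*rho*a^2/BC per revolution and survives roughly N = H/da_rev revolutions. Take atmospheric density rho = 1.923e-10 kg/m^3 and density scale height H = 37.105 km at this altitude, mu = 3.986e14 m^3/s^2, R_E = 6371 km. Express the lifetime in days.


a = R_E + alt = 6584.8000 km = 6.5848e+06 m
da_rev = 2*pi*rho*a^2/BC = 2*pi*1.923e-10*(6.5848e+06)^2/31.2 = 1679.150936 m per revolution
N = H/da_rev = 37105.0000 m / 1679.150936 m = 22.0975 revolutions
P = 2*pi*sqrt(a^3/mu) = 5317.7156 s
lifetime = N*P = 22.0975 * 5317.7156 = 117508.1000 s = 1.3600 days

1.3600 days


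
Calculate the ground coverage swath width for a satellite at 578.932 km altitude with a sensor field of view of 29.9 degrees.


FOV = 29.9 deg = 0.5218534 rad
swath = 2 * alt * tan(FOV/2) = 2 * 578.932 * tan(0.2609267)
swath = 2 * 578.932 * 0.2670141
swath = 309.1660 km

309.1660 km


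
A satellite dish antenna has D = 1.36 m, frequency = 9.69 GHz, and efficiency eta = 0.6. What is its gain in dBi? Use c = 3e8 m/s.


lambda = c/f = 3e8 / 9.69e+09 = 0.03095975 m
G = eta*(pi*D/lambda)^2 = 0.6*(pi*1.36/0.03095975)^2
G = 11427.0429 (linear)
G = 10*log10(11427.0429) = 40.5793 dBi

40.5793 dBi


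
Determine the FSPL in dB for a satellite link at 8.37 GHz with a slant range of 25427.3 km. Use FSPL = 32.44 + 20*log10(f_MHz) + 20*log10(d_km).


f = 8.37 GHz = 8370.0000 MHz
d = 25427.3 km
FSPL = 32.44 + 20*log10(8370.0000) + 20*log10(25427.3)
FSPL = 32.44 + 78.4545 + 88.1060
FSPL = 199.0005 dB

199.0005 dB


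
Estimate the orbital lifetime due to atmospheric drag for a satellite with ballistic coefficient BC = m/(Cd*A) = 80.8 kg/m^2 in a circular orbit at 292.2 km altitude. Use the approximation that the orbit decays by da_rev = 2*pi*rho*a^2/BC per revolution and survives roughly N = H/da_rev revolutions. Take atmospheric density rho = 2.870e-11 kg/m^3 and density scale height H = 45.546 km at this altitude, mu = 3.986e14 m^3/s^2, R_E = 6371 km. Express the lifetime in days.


a = R_E + alt = 6663.2000 km = 6.6632e+06 m
da_rev = 2*pi*rho*a^2/BC = 2*pi*2.870e-11*(6.6632e+06)^2/80.8 = 99.086868 m per revolution
N = H/da_rev = 45546.0000 m / 99.086868 m = 459.6573 revolutions
P = 2*pi*sqrt(a^3/mu) = 5412.9684 s
lifetime = N*P = 459.6573 * 5412.9684 = 2.4881103e+06 s = 28.7976 days

28.7976 days


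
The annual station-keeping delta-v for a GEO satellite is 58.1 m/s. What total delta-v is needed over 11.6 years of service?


dV = rate * years = 58.1 * 11.6
dV = 673.9600 m/s

673.9600 m/s


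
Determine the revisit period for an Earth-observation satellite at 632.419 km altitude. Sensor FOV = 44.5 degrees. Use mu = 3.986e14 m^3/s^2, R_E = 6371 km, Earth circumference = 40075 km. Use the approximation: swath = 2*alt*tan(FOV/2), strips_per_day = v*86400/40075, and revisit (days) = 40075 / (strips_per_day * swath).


swath = 2*632.419*tan(0.3883358) = 517.4589 km
v = sqrt(mu/r) = 7544.2069 m/s = 7.5442 km/s
strips/day = v*86400/40075 = 7.5442*86400/40075 = 16.2650
coverage/day = strips * swath = 16.2650 * 517.4589 = 8416.4637 km
revisit = 40075 / 8416.4637 = 4.7615 days

4.7615 days


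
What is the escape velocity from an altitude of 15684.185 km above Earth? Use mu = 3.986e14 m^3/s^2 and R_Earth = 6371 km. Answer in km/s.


r = 6371.0 + 15684.185 = 22055.1850 km = 2.2055185e+07 m
v_esc = sqrt(2*mu/r) = sqrt(2*3.986e14 / 2.2055185e+07)
v_esc = 6012.1290 m/s = 6.0121 km/s

6.0121 km/s


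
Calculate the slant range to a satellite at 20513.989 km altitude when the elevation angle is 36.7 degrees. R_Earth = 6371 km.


h = 20513.989 km, el = 36.7 deg
d = -R_E*sin(el) + sqrt((R_E*sin(el))^2 + 2*R_E*h + h^2)
d = -6371.0000*sin(0.6405358) + sqrt((6371.0000*0.5976251)^2 + 2*6371.0000*20513.989 + 20513.989^2)
d = 22587.7915 km

22587.7915 km


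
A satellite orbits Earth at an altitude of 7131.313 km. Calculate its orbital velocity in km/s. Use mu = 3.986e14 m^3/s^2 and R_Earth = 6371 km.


r = R_E + alt = 6371.0 + 7131.313 = 13502.3130 km = 1.3502313e+07 m
v = sqrt(mu/r) = sqrt(3.986e14 / 1.3502313e+07) = 5433.3110 m/s = 5.4333 km/s

5.4333 km/s


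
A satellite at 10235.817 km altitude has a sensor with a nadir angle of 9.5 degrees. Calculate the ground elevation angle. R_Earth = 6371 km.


r = R_E + alt = 16606.8170 km
Law of sines in the satellite / Earth-center / ground-point triangle:
  sin(nadir)/R_E = sin(90 + el)/r  =>  cos(el) = (r/R_E)*sin(nadir)
cos(el) = (16606.8170 / 6371.0000) * sin(9.5 deg) = 0.4302175
el = arccos(0.4302175) = 64.5186 deg
(Earth-central angle = 90 - nadir - el = 15.9814 deg)

64.5186 degrees


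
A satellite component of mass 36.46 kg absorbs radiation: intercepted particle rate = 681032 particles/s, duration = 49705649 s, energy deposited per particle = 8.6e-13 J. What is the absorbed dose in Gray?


Total energy deposited = rate * time * E_per
  = 681032 * 49705649 * 8.6e-13 = 29.1120 J
Dose = E_total / mass = 29.1120 / 36.46
Dose = 0.7984635 Gy

0.7985 Gy


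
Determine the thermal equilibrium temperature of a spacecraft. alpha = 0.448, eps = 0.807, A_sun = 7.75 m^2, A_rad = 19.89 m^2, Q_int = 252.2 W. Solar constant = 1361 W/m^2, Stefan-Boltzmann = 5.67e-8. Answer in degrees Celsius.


Numerator = alpha*S*A_sun + Q_int = 0.448*1361*7.75 + 252.2 = 4977.5920 W
Denominator = eps*sigma*A_rad = 0.807*5.67e-8*19.89 = 9.1010474e-07 W/K^4
T^4 = 5.4692518e+09 K^4
T = 271.9456 K = -1.2044 C

-1.2044 degrees Celsius


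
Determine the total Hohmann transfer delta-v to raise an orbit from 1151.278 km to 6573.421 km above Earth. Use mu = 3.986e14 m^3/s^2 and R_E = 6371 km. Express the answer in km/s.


r1 = 7522.2780 km = 7.522278e+06 m
r2 = 12944.4210 km = 1.2944421e+07 m
dv1 = sqrt(mu/r1)*(sqrt(2*r2/(r1+r2)) - 1) = 907.6570 m/s
dv2 = sqrt(mu/r2)*(1 - sqrt(2*r1/(r1+r2))) = 791.5042 m/s
total dv = |dv1| + |dv2| = 907.6570 + 791.5042 = 1699.1612 m/s = 1.6992 km/s

1.6992 km/s


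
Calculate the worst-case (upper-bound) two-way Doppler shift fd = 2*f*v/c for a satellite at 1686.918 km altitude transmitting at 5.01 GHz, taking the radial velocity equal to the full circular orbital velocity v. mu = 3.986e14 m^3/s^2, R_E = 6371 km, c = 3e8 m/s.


r = 8.057918e+06 m
v = sqrt(mu/r) = 7033.2690 m/s (worst-case radial velocity)
f = 5.01 GHz = 5.01e+09 Hz
fd = 2*f*v/c = 2*5.01e+09*7033.2690/3.0e+08
fd = 234911.1831 Hz

234911.1831 Hz
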